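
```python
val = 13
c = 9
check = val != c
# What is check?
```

Trace:
`val = 13` → val = 13
`c = 9` → c = 9
`check = val != c` → check = True
So check = True

Answer: True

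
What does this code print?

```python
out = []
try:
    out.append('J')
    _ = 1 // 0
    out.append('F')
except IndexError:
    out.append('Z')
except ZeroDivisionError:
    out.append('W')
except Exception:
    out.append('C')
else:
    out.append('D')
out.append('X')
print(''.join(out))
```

Execution trace: 'J' (try body) → 'W' (except ZeroDivisionError) → 'X' (after the try/except). Output: JWX

Answer: JWX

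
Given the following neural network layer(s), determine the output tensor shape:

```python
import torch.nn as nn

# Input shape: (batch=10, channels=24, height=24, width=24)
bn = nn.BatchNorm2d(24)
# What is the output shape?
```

Input: (10, 24, 24, 24) -> Output: (10, 24, 24, 24)

Answer: (10, 24, 24, 24)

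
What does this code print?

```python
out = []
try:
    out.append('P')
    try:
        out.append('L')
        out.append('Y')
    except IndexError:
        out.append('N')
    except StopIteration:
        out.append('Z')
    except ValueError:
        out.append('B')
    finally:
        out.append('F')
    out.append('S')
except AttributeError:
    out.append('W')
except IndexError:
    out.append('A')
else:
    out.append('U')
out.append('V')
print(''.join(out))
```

Execution trace: 'P' (try body) → 'L' (inner try body) → 'Y' (inner try body, no exception) → 'F' (inner finally) → 'S' (try body, no exception) → 'U' (else) → 'V' (after the try/except). Output: PLYFSUV

Answer: PLYFSUV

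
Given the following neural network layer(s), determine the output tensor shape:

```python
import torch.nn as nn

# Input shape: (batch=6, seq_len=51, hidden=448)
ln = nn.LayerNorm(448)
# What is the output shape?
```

Input: (6, 51, 448) -> Output: (6, 51, 448)

Answer: (6, 51, 448)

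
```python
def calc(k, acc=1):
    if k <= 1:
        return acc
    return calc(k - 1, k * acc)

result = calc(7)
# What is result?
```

Accumulator trace (n, acc): (7, 1) -> (6, 7) -> (5, 42) -> (4, 210) -> (3, 840) -> (2, 2520) -> (1, 5040) -> return 5040

Answer: 5040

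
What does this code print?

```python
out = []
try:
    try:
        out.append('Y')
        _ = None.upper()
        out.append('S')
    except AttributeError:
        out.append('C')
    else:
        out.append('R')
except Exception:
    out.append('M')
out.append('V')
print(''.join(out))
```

Execution trace: 'Y' (inner try body) → 'C' (inner except AttributeError) → 'V' (after the try/except). Output: YCV

Answer: YCV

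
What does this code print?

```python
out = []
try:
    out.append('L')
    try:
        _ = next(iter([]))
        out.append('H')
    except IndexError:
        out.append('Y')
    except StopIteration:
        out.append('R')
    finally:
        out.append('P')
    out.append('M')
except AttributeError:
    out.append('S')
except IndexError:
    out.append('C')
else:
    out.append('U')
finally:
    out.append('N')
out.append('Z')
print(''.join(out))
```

Execution trace: 'L' (try body) → 'R' (inner except StopIteration) → 'P' (inner finally) → 'M' (try body, no exception) → 'U' (else) → 'N' (finally) → 'Z' (after the try/except). Output: LRPMUNZ

Answer: LRPMUNZ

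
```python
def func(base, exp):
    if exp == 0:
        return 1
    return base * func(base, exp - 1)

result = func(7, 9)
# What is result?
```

func(7, 9) = 7 * 7 * 7 * 7 * 7 * 7 * 7 * 7 * 7 = 40353607

Answer: 40353607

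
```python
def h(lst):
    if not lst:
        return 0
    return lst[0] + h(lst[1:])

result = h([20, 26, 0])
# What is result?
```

20 + 26 + 0 + 0 = 46

Answer: 46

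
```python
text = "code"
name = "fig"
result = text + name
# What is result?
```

Trace:
`text = "code"` → text = 'code'
`name = "fig"` → name = 'fig'
`result = text + name` → result = 'codefig'
So result = 'codefig'

Answer: 'codefig'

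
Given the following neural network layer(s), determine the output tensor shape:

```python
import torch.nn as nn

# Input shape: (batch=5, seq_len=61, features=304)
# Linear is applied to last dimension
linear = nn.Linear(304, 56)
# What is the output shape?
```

Input: (5, 61, 304) -> Output: (5, 61, 56)

Answer: (5, 61, 56)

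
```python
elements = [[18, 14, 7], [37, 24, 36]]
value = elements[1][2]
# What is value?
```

Trace:
`elements = [[18, 14, 7], [37, 24, 36]]` → elements = [[18, 14, 7], [37, 24, 36]]
`value = elements[1][2]` → value = 36
So value = 36

Answer: 36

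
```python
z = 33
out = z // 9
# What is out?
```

Trace:
`z = 33` → z = 33
`out = z // 9` → out = 3
So out = 3

Answer: 3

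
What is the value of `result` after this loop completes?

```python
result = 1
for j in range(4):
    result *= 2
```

2^4 = 16
`result` takes the values: 1 → 2 → 4 → 8 → 16

Answer: 16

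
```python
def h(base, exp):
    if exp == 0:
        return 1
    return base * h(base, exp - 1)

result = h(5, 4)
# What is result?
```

h(5, 4) = 5 * 5 * 5 * 5 = 625

Answer: 625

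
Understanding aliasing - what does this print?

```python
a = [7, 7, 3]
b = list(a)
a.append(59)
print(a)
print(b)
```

Key concept: list() constructor creates copy.
Step by step:
`a = [7, 7, 3]` → a = [7, 7, 3]
`b = list(a)` → b = [7, 7, 3]
`a.append(59)` → a = [7, 7, 3, 59]
`print(a)` → prints [7, 7, 3, 59]
`print(b)` → prints [7, 7, 3]

Answer:
[7, 7, 3, 59]
[7, 7, 3]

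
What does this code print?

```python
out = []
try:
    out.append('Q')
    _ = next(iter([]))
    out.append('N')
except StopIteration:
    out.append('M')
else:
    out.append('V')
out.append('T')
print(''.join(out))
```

Execution trace: 'Q' (try body) → 'M' (except StopIteration) → 'T' (after the try/except). Output: QMT

Answer: QMT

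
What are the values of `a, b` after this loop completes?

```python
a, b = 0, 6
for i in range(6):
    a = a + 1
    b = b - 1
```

a goes 0→6, b goes 6→0
`a, b` takes the values: (0, 6) → (1, 6) → (1, 5) → (2, 5) → (2, 4) → (3, 4) → (3, 3) → (4, 3) → (4, 2) → (5, 2) → (5, 1) → (6, 1) → (6, 0)

Answer: 6, 0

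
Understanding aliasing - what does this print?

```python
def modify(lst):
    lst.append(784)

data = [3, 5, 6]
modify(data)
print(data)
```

Key concept: function modifies passed list.
Step by step:
`data = [3, 5, 6]` → data = [3, 5, 6]
`modify(data)` → data = [3, 5, 6, 784]
`print(data)` → prints [3, 5, 6, 784]

Answer: [3, 5, 6, 784]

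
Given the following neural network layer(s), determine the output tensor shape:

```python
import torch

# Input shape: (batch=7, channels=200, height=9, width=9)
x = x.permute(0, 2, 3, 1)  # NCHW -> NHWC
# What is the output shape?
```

Input: (7, 200, 9, 9) -> Output: (7, 9, 9, 200)

Answer: (7, 9, 9, 200)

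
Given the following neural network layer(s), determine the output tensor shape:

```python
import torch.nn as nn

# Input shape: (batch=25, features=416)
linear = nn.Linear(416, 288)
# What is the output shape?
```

Input: (25, 416) -> Output: (25, 288)

Answer: (25, 288)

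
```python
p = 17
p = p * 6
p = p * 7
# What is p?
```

Trace:
`p = 17` → p = 17
`p = p * 6` → p = 102
`p = p * 7` → p = 714
So p = 714

Answer: 714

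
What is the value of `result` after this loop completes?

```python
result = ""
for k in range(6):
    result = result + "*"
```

Repeat '*' 6 times
`result` takes the values: "" → "*" → "**" → "***" → "****" → "*****" → "******"

Answer: "******"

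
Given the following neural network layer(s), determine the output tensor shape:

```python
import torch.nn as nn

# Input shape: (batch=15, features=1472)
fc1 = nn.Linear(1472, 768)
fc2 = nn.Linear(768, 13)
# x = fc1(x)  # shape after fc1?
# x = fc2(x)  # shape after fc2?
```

Input: (15, 1472) -> after fc1: (15, 768) -> Output: (15, 13)

Answer: (15, 13)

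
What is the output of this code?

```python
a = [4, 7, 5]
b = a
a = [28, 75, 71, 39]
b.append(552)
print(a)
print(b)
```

Key concept: rebinding vs mutation: a is rebound to a new list, b still points at the original.
Step by step:
`a = [4, 7, 5]` → a = [4, 7, 5]
`b = a` → b = [4, 7, 5] (same object as a)
`a = [28, 75, 71, 39]` → a = [28, 75, 71, 39]
`b.append(552)` → b = [4, 7, 5, 552]
`print(a)` → prints [28, 75, 71, 39]
`print(b)` → prints [4, 7, 5, 552]

Answer:
[28, 75, 71, 39]
[4, 7, 5, 552]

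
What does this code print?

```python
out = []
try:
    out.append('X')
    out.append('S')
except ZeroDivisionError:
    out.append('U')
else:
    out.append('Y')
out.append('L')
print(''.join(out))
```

Execution trace: 'X' (try body) → 'S' (try body, no exception) → 'Y' (else) → 'L' (after the try/except). Output: XSYL

Answer: XSYL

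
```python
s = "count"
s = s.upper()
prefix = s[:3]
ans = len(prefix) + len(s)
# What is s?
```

Trace:
`s = "count"` → s = 'count'
`s = s.upper()` → s = 'COUNT'
`prefix = s[:3]` → prefix = 'COU'
`ans = len(prefix) + len(s)` → ans = 8
So s = 'COUNT'

Answer: 'COUNT'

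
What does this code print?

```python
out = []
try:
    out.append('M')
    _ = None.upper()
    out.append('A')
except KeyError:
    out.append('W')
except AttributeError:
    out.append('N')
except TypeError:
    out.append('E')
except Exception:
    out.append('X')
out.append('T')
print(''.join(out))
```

Execution trace: 'M' (try body) → 'N' (except AttributeError) → 'T' (after the try/except). Output: MNT

Answer: MNT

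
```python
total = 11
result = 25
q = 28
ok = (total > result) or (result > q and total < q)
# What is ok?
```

Trace:
`total = 11` → total = 11
`result = 25` → result = 25
`q = 28` → q = 28
`ok = (total > result) or (result > q and total < q)` → ok = False
So ok = False

Answer: False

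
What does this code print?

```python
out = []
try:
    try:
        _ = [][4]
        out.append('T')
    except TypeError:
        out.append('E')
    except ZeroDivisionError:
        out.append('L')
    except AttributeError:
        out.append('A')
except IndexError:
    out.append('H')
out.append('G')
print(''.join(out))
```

Execution trace: 'H' (outer except IndexError) → 'G' (after the try/except). Output: HG

Answer: HG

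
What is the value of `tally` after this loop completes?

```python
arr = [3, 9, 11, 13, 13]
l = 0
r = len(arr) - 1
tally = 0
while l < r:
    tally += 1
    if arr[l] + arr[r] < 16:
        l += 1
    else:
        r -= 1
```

Steps to find pair summing to 16
`tally` takes the values: 0 → 1 → 2 → 3 → 4

Answer: 4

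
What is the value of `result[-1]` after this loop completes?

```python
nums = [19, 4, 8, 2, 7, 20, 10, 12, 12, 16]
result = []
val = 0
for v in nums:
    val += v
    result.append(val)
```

Cumulative sum ends at 110
`result` takes the values: [] → [19] → [19, 23] → [19, 23, 31] → [19, 23, 31, 33] → [19, 23, 31, 33, 40] → [19, 23, 31, 33, 40, 60] → [19, 23, 31, 33, 40, 60, 70] → [19, 23, 31, 33, 40, 60, 70, 82] → [19, 23, 31, 33, 40, 60, 70, 82, 94] → [19, 23, 31, 33, 40, 60, 70, 82, 94, 110]
So `result[-1]` = 110

Answer: 110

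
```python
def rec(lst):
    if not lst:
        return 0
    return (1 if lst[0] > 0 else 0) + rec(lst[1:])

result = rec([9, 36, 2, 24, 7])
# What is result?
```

Count of positive elements in [9, 36, 2, 24, 7] = 5

Answer: 5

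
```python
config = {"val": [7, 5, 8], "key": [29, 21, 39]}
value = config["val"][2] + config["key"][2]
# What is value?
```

Trace:
`config = {"val": [7, 5, 8], "key": [29, 21, 39]}` → config = {'val': [7, 5, 8], 'key': [29, 21, 39]}
`value = config["val"][2] + config["key"][2]` → value = 47
So value = 47

Answer: 47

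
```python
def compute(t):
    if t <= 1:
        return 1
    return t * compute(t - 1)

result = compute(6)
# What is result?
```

compute(6) = 6 * 5 * 4 * 3 * 2 * 1 = 720

Answer: 720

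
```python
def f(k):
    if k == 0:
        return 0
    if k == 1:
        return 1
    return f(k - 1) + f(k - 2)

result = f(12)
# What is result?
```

Build up from base cases: f(0)=0, f(1)=1, f(2)=1, f(3)=2, f(4)=3, f(5)=5, f(6)=8, ..., f(12)=144

Answer: 144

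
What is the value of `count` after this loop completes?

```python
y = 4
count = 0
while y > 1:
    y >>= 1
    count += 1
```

Count right shifts until 1
`count` takes the values: 0 → 1 → 2

Answer: 2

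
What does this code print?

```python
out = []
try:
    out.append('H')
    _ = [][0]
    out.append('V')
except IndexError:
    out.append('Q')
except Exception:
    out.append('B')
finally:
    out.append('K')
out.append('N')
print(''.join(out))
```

Execution trace: 'H' (try body) → 'Q' (except IndexError) → 'K' (finally) → 'N' (after the try/except). Output: HQKN

Answer: HQKN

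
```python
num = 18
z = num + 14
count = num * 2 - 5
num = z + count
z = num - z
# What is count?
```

Trace:
`num = 18` → num = 18
`z = num + 14` → z = 32
`count = num * 2 - 5` → count = 31
`num = z + count` → num = 63
`z = num - z` → z = 31
So count = 31

Answer: 31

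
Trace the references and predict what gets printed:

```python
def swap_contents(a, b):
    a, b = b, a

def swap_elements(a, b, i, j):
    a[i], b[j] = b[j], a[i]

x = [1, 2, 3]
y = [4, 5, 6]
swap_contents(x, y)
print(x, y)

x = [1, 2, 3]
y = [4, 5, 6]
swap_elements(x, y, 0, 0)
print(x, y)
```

Key concept: parameter rebinding vs mutation.
Step by step:
`x = [1, 2, 3]` → x = [1, 2, 3]
`y = [4, 5, 6]` → y = [4, 5, 6]
`swap_contents(x, y)` → no visible change to tracked variables
`print(x, y)` → prints [1, 2, 3] [4, 5, 6]
`x = [1, 2, 3]` → x = [1, 2, 3]
`y = [4, 5, 6]` → y = [4, 5, 6]
`swap_elements(x, y, 0, 0)` → x = [4, 2, 3]; y = [1, 5, 6]
`print(x, y)` → prints [4, 2, 3] [1, 5, 6]

Answer:
[1, 2, 3] [4, 5, 6]
[4, 2, 3] [1, 5, 6]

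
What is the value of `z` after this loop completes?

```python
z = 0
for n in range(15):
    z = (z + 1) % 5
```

Increment mod 5, 15 times = 0
`z` takes the values: 0 → 1 → 2 → 3 → 4 → 0 → 1 → 2 → 3 → 4 → 0 → 1 → 2 → 3 → 4 → 0

Answer: 0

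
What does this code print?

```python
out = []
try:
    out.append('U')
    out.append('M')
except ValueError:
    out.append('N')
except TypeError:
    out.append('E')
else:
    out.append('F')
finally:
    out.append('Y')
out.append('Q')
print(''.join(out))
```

Execution trace: 'U' (try body) → 'M' (try body, no exception) → 'F' (else) → 'Y' (finally) → 'Q' (after the try/except). Output: UMFYQ

Answer: UMFYQ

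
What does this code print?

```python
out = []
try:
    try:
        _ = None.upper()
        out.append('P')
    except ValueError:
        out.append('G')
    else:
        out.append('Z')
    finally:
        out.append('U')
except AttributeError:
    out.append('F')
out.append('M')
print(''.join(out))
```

Execution trace: 'U' (finally) → 'F' (outer except AttributeError) → 'M' (after the try/except). Output: UFM

Answer: UFM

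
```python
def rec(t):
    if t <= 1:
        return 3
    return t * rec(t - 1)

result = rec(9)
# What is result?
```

rec(9) = 9 * 8 * 7 * 6 * 5 * 4 * 3 * 2 * 3 = 1088640

Answer: 1088640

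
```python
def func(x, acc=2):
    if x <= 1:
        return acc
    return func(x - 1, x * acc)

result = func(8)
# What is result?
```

Accumulator trace (n, acc): (8, 2) -> (7, 16) -> (6, 112) -> (5, 672) -> (4, 3360) -> (3, 13440) -> (2, 40320) -> (1, 80640) -> return 80640

Answer: 80640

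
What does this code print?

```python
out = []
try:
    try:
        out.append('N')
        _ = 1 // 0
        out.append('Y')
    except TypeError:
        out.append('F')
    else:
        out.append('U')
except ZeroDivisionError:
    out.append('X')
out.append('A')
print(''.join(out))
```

Execution trace: 'N' (inner try body) → 'X' (outer except ZeroDivisionError) → 'A' (after the try/except). Output: NXA

Answer: NXA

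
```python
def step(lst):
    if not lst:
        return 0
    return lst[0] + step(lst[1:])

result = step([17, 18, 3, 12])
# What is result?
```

17 + 18 + 3 + 12 + 0 = 50

Answer: 50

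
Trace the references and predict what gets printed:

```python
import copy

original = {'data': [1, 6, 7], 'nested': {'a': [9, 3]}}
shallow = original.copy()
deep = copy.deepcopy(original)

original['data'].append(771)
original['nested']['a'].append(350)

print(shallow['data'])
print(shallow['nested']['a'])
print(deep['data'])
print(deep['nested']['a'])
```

Key concept: comparing shallow vs deep copy.
Step by step:
`original = {'data': [1, 6, 7], 'nested': {'a': [9, 3]}}` → original = {'data': [1, 6, 7], 'nested': {'a': [9, 3]}}
`shallow = original.copy()` → shallow = {'data': [1, 6, 7], 'nested': {'a': [9, 3]}}
`deep = copy.deepcopy(original)` → deep = {'data': [1, 6, 7], 'nested': {'a': [9, 3]}}
`original['data'].append(771)` → original = {'data': [1, 6, 7, 771], 'nested': {'a': [9, 3]}}; shallow = {'data': [1, 6, 7, 771], 'nested': {'a': [9, 3]}}
`original['nested']['a'].append(350)` → original = {'data': [1, 6, 7, 771], 'nested': {'a': [9, 3, 350]}}; shallow = {'data': [1, 6, 7, 771], 'nested': {'a': [9, 3, 350]}}
`print(shallow['data'])` → prints [1, 6, 7, 771]
`print(shallow['nested']['a'])` → prints [9, 3, 350]
`print(deep['data'])` → prints [1, 6, 7]
`print(deep['nested']['a'])` → prints [9, 3]

Answer:
[1, 6, 7, 771]
[9, 3, 350]
[1, 6, 7]
[9, 3]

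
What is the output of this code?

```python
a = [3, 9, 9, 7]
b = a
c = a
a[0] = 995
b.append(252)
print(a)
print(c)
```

Key concept: multiple aliases.
Step by step:
`a = [3, 9, 9, 7]` → a = [3, 9, 9, 7]
`b = a` → b = [3, 9, 9, 7] (same object as a)
`c = a` → c = [3, 9, 9, 7] (same object as a, b)
`a[0] = 995` → a = [995, 9, 9, 7] (same object as b, c); b = [995, 9, 9, 7] (same object as a, c); c = [995, 9, 9, 7] (same object as a, b)
`b.append(252)` → a = [995, 9, 9, 7, 252] (same object as b, c); b = [995, 9, 9, 7, 252] (same object as a, c); c = [995, 9, 9, 7, 252] (same object as a, b)
`print(a)` → prints [995, 9, 9, 7, 252]
`print(c)` → prints [995, 9, 9, 7, 252]

Answer:
[995, 9, 9, 7, 252]
[995, 9, 9, 7, 252]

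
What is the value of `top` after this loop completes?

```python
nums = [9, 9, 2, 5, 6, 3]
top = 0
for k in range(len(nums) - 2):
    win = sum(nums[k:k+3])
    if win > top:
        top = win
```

Max sum of 3-element window in [9, 9, 2, 5, 6, 3]
`top` takes the values: 0 → 20

Answer: 20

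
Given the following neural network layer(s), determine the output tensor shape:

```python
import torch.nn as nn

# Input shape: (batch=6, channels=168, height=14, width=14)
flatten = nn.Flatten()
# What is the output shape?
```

Input: (6, 168, 14, 14) -> Output: (6, 32928)

Answer: (6, 32928)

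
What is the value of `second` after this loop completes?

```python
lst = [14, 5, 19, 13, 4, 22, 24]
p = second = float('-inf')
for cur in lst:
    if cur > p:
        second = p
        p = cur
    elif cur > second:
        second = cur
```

Second largest (with repeats) in [14, 5, 19, 13, 4, 22, 24]
`second` takes the values: -inf → 5 → 14 → 19 → 22

Answer: 22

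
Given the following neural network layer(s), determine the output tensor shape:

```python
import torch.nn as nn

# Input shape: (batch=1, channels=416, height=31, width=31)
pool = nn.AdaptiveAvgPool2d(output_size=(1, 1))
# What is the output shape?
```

Input: (1, 416, 31, 31) -> Output: (1, 416, 1, 1)

Answer: (1, 416, 1, 1)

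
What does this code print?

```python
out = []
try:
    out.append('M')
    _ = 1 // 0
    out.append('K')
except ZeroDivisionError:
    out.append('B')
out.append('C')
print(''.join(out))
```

Execution trace: 'M' (try body) → 'B' (except ZeroDivisionError) → 'C' (after the try/except). Output: MBC

Answer: MBC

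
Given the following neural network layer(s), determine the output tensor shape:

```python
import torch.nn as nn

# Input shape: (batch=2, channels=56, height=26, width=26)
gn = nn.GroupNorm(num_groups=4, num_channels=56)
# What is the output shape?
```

Input: (2, 56, 26, 26) -> Output: (2, 56, 26, 26)

Answer: (2, 56, 26, 26)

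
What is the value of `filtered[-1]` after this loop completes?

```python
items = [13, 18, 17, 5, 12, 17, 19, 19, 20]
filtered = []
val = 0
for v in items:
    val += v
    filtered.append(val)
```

Cumulative sum ends at 140
`filtered` takes the values: [] → [13] → [13, 31] → [13, 31, 48] → [13, 31, 48, 53] → [13, 31, 48, 53, 65] → [13, 31, 48, 53, 65, 82] → [13, 31, 48, 53, 65, 82, 101] → [13, 31, 48, 53, 65, 82, 101, 120] → [13, 31, 48, 53, 65, 82, 101, 120, 140]
So `filtered[-1]` = 140

Answer: 140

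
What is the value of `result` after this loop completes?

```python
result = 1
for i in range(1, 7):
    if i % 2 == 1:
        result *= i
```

Product of odd numbers 1 to 6
`result` takes the values: 1 → 3 → 15

Answer: 15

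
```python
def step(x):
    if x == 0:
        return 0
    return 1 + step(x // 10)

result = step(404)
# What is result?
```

Count of digits of 404: 3

Answer: 3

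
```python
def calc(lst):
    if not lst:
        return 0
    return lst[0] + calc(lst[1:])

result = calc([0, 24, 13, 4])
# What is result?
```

0 + 24 + 13 + 4 + 0 = 41

Answer: 41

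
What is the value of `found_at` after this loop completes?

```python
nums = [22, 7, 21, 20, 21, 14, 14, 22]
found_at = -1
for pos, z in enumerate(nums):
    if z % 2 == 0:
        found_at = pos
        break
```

First even number index in [22, 7, 21, 20, 21, 14, 14, 22]
`found_at` takes the values: -1 → 0

Answer: 0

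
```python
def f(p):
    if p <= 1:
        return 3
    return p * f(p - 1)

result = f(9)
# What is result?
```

f(9) = 9 * 8 * 7 * 6 * 5 * 4 * 3 * 2 * 3 = 1088640

Answer: 1088640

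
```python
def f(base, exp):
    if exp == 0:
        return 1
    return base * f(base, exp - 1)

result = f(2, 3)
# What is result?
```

f(2, 3) = 2 * 2 * 2 = 8

Answer: 8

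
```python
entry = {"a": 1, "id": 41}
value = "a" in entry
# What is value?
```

Trace:
`entry = {"a": 1, "id": 41}` → entry = {'a': 1, 'id': 41}
`value = "a" in entry` → value = True
So value = True

Answer: True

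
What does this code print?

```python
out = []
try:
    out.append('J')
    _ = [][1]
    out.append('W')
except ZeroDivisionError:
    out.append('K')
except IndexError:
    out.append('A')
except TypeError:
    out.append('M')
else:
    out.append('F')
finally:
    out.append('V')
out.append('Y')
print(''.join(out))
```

Execution trace: 'J' (try body) → 'A' (except IndexError) → 'V' (finally) → 'Y' (after the try/except). Output: JAVY

Answer: JAVY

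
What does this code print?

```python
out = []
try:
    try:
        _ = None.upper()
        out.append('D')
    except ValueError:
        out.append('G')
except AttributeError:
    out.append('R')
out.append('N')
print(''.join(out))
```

Execution trace: 'R' (outer except AttributeError) → 'N' (after the try/except). Output: RN

Answer: RN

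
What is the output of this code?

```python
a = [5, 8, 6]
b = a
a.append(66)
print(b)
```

Key concept: basic list aliasing.
Step by step:
`a = [5, 8, 6]` → a = [5, 8, 6]
`b = a` → b = [5, 8, 6] (same object as a)
`a.append(66)` → a = [5, 8, 6, 66] (same object as b); b = [5, 8, 6, 66] (same object as a)
`print(b)` → prints [5, 8, 6, 66]

Answer: [5, 8, 6, 66]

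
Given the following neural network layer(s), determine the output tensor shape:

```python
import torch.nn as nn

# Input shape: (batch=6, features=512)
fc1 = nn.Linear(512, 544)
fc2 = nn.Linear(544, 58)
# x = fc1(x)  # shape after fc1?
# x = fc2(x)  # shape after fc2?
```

Input: (6, 512) -> after fc1: (6, 544) -> Output: (6, 58)

Answer: (6, 58)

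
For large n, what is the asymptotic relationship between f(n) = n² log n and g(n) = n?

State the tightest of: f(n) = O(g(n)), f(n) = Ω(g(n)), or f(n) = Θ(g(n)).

n² log n vs n: f(n) = Ω(g(n)) but not O(g(n)) — n² log n grows strictly faster than n.

Answer: f(n) = Ω(g(n)) but not O(g(n)) — n² log n grows strictly faster than n.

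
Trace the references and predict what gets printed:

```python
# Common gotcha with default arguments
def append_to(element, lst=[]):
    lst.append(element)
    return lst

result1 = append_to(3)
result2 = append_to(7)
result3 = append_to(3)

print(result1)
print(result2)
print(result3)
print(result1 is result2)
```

Key concept: mutable default argument gotcha.
Step by step:
`result1 = append_to(3)` → result1 = [3]
`result2 = append_to(7)` → result1 = [3, 7] (same object as result2); result2 = [3, 7] (same object as result1)
`result3 = append_to(3)` → result1 = [3, 7, 3] (same object as result2, result3); result2 = [3, 7, 3] (same object as result1, result3); result3 = [3, 7, 3] (same object as result1, result2)
`print(result1)` → prints [3, 7, 3]
`print(result2)` → prints [3, 7, 3]
`print(result3)` → prints [3, 7, 3]
`print(result1 is result2)` → prints True

Answer:
[3, 7, 3]
[3, 7, 3]
[3, 7, 3]
True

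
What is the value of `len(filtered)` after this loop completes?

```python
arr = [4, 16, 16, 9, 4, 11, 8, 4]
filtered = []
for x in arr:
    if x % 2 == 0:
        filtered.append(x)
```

Count even numbers in [4, 16, 16, 9, 4, 11, 8, 4]
`filtered` takes the values: [] → [4] → [4, 16] → [4, 16, 16] → [4, 16, 16, 4] → [4, 16, 16, 4, 8] → [4, 16, 16, 4, 8, 4]
So `len(filtered)` = 6

Answer: 6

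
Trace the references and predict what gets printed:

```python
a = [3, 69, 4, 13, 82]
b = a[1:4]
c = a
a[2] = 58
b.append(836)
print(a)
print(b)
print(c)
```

Key concept: slice vs alias.
Step by step:
`a = [3, 69, 4, 13, 82]` → a = [3, 69, 4, 13, 82]
`b = a[1:4]` → b = [69, 4, 13]
`c = a` → c = [3, 69, 4, 13, 82] (same object as a)
`a[2] = 58` → a = [3, 69, 58, 13, 82] (same object as c); c = [3, 69, 58, 13, 82] (same object as a)
`b.append(836)` → b = [69, 4, 13, 836]
`print(a)` → prints [3, 69, 58, 13, 82]
`print(b)` → prints [69, 4, 13, 836]
`print(c)` → prints [3, 69, 58, 13, 82]

Answer:
[3, 69, 58, 13, 82]
[69, 4, 13, 836]
[3, 69, 58, 13, 82]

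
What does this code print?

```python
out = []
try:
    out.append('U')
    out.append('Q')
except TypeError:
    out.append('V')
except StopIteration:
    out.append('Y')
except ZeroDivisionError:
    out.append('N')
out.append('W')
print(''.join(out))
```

Execution trace: 'U' (try body) → 'Q' (try body, no exception) → 'W' (after the try/except). Output: UQW

Answer: UQW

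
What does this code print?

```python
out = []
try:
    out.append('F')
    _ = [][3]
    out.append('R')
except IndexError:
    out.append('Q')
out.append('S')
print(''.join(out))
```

Execution trace: 'F' (try body) → 'Q' (except IndexError) → 'S' (after the try/except). Output: FQS

Answer: FQS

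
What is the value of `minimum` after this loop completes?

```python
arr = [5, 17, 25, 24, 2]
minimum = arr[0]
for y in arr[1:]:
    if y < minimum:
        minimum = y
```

Minimum of [5, 17, 25, 24, 2]
`minimum` takes the values: 5 → 2

Answer: 2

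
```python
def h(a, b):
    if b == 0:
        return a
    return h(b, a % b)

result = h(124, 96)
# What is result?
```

h(124, 96) -> h(96, 28) -> h(28, 12) -> h(12, 4) -> h(4, 0) -> 4

Answer: 4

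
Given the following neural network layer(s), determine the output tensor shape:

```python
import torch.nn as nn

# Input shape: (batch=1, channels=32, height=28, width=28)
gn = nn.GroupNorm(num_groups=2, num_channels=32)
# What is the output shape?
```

Input: (1, 32, 28, 28) -> Output: (1, 32, 28, 28)

Answer: (1, 32, 28, 28)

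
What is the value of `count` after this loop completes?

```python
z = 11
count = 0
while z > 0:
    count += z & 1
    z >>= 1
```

Count set bits in 11 (binary: 0b1011)
`count` takes the values: 0 → 1 → 2 → 3

Answer: 3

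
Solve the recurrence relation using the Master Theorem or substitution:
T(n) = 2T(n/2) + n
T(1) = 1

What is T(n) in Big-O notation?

By Master Theorem: a=2, b=2, f(n)=n. Since log_2(2) = 1 and f(n) = Θ(n^1), Case 2 applies. T(n) = O(n log n).

Answer: O(n log n)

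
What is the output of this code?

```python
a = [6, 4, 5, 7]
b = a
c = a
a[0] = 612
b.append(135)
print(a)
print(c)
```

Key concept: multiple aliases.
Step by step:
`a = [6, 4, 5, 7]` → a = [6, 4, 5, 7]
`b = a` → b = [6, 4, 5, 7] (same object as a)
`c = a` → c = [6, 4, 5, 7] (same object as a, b)
`a[0] = 612` → a = [612, 4, 5, 7] (same object as b, c); b = [612, 4, 5, 7] (same object as a, c); c = [612, 4, 5, 7] (same object as a, b)
`b.append(135)` → a = [612, 4, 5, 7, 135] (same object as b, c); b = [612, 4, 5, 7, 135] (same object as a, c); c = [612, 4, 5, 7, 135] (same object as a, b)
`print(a)` → prints [612, 4, 5, 7, 135]
`print(c)` → prints [612, 4, 5, 7, 135]

Answer:
[612, 4, 5, 7, 135]
[612, 4, 5, 7, 135]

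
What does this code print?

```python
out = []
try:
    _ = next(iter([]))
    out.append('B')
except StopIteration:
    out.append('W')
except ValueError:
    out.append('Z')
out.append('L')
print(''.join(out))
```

Execution trace: 'W' (except StopIteration) → 'L' (after the try/except). Output: WL

Answer: WL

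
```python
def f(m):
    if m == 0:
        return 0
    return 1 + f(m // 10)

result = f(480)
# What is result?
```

Count of digits of 480: 3

Answer: 3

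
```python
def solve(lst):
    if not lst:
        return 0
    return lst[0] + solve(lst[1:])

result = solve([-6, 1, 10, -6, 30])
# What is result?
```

(-6) + 1 + 10 + (-6) + 30 + 0 = 29

Answer: 29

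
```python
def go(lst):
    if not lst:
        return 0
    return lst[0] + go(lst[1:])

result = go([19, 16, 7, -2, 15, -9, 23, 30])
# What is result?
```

19 + 16 + 7 + (-2) + 15 + (-9) + 23 + 30 + 0 = 99

Answer: 99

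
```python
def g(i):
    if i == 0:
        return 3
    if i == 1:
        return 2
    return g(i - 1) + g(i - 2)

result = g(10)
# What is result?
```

Build up from base cases: g(0)=3, g(1)=2, g(2)=5, g(3)=7, g(4)=12, g(5)=19, g(6)=31, ..., g(10)=212

Answer: 212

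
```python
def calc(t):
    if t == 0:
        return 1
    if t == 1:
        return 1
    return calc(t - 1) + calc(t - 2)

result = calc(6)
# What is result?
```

Build up from base cases: calc(0)=1, calc(1)=1, calc(2)=2, calc(3)=3, calc(4)=5, calc(5)=8, calc(6)=13

Answer: 13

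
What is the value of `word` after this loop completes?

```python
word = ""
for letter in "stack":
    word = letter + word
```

Reverse 'stack'
`word` takes the values: "" → "s" → "ts" → "ats" → "cats" → "kcats"

Answer: "kcats"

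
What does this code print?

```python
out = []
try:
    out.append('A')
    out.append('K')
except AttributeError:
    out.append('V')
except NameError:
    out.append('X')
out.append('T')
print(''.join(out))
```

Execution trace: 'A' (try body) → 'K' (try body, no exception) → 'T' (after the try/except). Output: AKT

Answer: AKT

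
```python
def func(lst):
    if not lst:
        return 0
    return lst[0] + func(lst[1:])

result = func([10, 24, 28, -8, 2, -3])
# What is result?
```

10 + 24 + 28 + (-8) + 2 + (-3) + 0 = 53

Answer: 53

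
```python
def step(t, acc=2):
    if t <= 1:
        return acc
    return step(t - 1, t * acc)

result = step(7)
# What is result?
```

Accumulator trace (n, acc): (7, 2) -> (6, 14) -> (5, 84) -> (4, 420) -> (3, 1680) -> (2, 5040) -> (1, 10080) -> return 10080

Answer: 10080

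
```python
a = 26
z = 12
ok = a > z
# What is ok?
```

Trace:
`a = 26` → a = 26
`z = 12` → z = 12
`ok = a > z` → ok = True
So ok = True

Answer: True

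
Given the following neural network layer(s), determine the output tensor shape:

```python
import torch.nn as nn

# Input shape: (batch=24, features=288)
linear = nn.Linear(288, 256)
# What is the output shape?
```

Input: (24, 288) -> Output: (24, 256)

Answer: (24, 256)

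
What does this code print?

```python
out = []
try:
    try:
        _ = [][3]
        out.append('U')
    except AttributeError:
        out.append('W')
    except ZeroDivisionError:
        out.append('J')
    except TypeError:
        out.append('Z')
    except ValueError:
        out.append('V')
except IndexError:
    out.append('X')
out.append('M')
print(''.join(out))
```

Execution trace: 'X' (outer except IndexError) → 'M' (after the try/except). Output: XM

Answer: XM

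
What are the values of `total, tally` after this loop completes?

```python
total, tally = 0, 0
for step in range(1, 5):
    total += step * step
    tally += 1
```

Sum of squares and count
`total, tally` takes the values: (0, 0) → (1, 0) → (1, 1) → (5, 1) → (5, 2) → (14, 2) → (14, 3) → (30, 3) → (30, 4)

Answer: 30, 4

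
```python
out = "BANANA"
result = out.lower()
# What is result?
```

Trace:
`out = "BANANA"` → out = 'BANANA'
`result = out.lower()` → result = 'banana'
So result = 'banana'

Answer: 'banana'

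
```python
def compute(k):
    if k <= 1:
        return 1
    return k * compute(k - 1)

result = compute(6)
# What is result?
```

compute(6) = 6 * 5 * 4 * 3 * 2 * 1 = 720

Answer: 720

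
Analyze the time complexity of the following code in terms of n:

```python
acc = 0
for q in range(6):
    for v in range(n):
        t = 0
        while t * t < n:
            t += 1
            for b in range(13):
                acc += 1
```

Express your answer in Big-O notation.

Each loop level contributes: 1 × n × √n × 1. Multiplying the contributions gives O(n√n).

Answer: O(n√n)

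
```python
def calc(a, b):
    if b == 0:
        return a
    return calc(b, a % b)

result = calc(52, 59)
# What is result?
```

calc(52, 59) -> calc(59, 52) -> calc(52, 7) -> calc(7, 3) -> calc(3, 1) -> calc(1, 0) -> 1

Answer: 1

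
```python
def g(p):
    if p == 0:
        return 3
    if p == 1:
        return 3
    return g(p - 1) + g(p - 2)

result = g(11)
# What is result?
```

Build up from base cases: g(0)=3, g(1)=3, g(2)=6, g(3)=9, g(4)=15, g(5)=24, g(6)=39, ..., g(11)=432

Answer: 432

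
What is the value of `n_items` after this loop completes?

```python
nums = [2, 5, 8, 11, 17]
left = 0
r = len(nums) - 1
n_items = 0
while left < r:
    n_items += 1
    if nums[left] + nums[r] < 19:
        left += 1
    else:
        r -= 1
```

Steps to find pair summing to 19
`n_items` takes the values: 0 → 1 → 2 → 3 → 4

Answer: 4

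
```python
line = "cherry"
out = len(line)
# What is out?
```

Trace:
`line = "cherry"` → line = 'cherry'
`out = len(line)` → out = 6
So out = 6

Answer: 6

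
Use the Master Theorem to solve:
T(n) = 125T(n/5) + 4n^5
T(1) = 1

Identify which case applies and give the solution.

a=125, b=5, f(n)=4n^5. log_5(125) = 3. Since c=5 > 3 and the regularity condition holds (125(n/5)^5 = (125/5^5)n^5 with 125/5^5 < 1), Case 3 applies: T(n) = Θ(f(n)) = O(n^5).

Answer: O(n^5) - Case 3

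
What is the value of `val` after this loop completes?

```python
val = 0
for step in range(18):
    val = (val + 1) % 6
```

Increment mod 6, 18 times = 0
`val` takes the values: 0 → 1 → 2 → 3 → 4 → 5 → 0 → 1 → 2 → 3 → 4 → 5 → 0 → 1 → 2 → 3 → 4 → 5 → 0

Answer: 0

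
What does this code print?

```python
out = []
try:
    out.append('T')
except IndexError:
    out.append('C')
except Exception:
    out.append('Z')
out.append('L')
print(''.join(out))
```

Execution trace: 'T' (try body, no exception) → 'L' (after the try/except). Output: TL

Answer: TL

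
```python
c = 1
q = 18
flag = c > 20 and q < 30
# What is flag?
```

Trace:
`c = 1` → c = 1
`q = 18` → q = 18
`flag = c > 20 and q < 30` → flag = False
So flag = False

Answer: False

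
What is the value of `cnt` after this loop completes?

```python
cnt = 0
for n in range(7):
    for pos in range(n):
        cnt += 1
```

Triangle number: 0+1+2+...+6
`cnt` takes the values: 0 → 1 → 2 → 3 → 4 → 5 → 6 → 7 → 8 → 9 → 10 → 11 → 12 → 13 → 14 → 15 → 16 → 17 → 18 → 19 → 20 → 21

Answer: 21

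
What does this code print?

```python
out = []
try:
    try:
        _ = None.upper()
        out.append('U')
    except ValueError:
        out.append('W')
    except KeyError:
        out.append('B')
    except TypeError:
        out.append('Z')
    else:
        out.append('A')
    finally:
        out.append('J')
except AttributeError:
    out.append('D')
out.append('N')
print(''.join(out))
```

Execution trace: 'J' (finally) → 'D' (outer except AttributeError) → 'N' (after the try/except). Output: JDN

Answer: JDN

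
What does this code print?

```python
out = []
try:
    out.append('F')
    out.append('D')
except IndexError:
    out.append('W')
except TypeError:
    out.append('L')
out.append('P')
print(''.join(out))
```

Execution trace: 'F' (try body) → 'D' (try body, no exception) → 'P' (after the try/except). Output: FDP

Answer: FDP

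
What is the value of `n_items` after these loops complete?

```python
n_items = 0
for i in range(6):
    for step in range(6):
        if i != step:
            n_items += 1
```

6² - 6 (exclude diagonal)
`n_items` takes the values: 0 → 1 → 2 → 3 → 4 → 5 → 6 → 7 → 8 → 9 → 10 → 11 → 12 → 13 → 14 → 15 → 16 → 17 → 18 → 19 → 20 → 21 → 22 → 23 → 24 → 25 → 26 → 27 → 28 → 29 → 30

Answer: 30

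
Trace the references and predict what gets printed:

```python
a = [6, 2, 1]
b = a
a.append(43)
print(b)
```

Key concept: basic list aliasing.
Step by step:
`a = [6, 2, 1]` → a = [6, 2, 1]
`b = a` → b = [6, 2, 1] (same object as a)
`a.append(43)` → a = [6, 2, 1, 43] (same object as b); b = [6, 2, 1, 43] (same object as a)
`print(b)` → prints [6, 2, 1, 43]

Answer: [6, 2, 1, 43]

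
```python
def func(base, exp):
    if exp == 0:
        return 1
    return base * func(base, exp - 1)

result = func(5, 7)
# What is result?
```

func(5, 7) = 5 * 5 * 5 * 5 * 5 * 5 * 5 = 78125

Answer: 78125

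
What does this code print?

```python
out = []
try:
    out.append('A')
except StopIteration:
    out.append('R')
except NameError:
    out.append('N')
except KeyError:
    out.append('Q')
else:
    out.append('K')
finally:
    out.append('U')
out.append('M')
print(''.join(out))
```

Execution trace: 'A' (try body, no exception) → 'K' (else) → 'U' (finally) → 'M' (after the try/except). Output: AKUM

Answer: AKUM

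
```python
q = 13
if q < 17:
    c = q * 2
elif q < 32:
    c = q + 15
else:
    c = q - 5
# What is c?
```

Trace:
`q = 13` → q = 13
`if q < 17: ...` → q < 17 is True → c = 26
So c = 26

Answer: 26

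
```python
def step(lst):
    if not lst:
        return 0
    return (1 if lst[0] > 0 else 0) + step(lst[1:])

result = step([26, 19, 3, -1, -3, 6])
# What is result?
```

Count of positive elements in [26, 19, 3, -1, -3, 6] = 4

Answer: 4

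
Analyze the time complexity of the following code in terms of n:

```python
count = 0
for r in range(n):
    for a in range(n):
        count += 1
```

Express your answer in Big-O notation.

Each loop level contributes: n × n. Multiplying the contributions gives O(n^2).

Answer: O(n^2)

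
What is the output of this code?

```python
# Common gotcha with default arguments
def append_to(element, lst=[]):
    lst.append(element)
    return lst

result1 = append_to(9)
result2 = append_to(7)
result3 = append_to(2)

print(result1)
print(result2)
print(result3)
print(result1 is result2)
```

Key concept: mutable default argument gotcha.
Step by step:
`result1 = append_to(9)` → result1 = [9]
`result2 = append_to(7)` → result1 = [9, 7] (same object as result2); result2 = [9, 7] (same object as result1)
`result3 = append_to(2)` → result1 = [9, 7, 2] (same object as result2, result3); result2 = [9, 7, 2] (same object as result1, result3); result3 = [9, 7, 2] (same object as result1, result2)
`print(result1)` → prints [9, 7, 2]
`print(result2)` → prints [9, 7, 2]
`print(result3)` → prints [9, 7, 2]
`print(result1 is result2)` → prints True

Answer:
[9, 7, 2]
[9, 7, 2]
[9, 7, 2]
True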